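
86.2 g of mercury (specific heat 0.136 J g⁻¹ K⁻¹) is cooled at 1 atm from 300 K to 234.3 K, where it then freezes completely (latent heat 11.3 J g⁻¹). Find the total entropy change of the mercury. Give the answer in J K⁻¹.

Cooling step: ΔS₁ = m c ln(T_tr/T_i) = 86.2 × 0.136 × ln(234.3/300) = -2.89774 J/K.
Phase change: ΔS₂ = −mL/T_tr = −86.2 × 11.3 / 234.3 = -4.15732 J/K.
ΔS_total = (-2.89774) + (-4.15732) = -7.06 J/K.

ΔS = -7.06 J/K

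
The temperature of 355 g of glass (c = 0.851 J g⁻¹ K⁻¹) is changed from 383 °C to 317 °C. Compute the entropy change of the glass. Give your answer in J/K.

In kelvin: T₁ = 656.15 K, T₂ = 590.15 K. ΔS = ∫dQ_rev/T = m c ln(T₂/T₁) = 355 × 0.851 × ln(590.15/656.15) = -32 J/K.

ΔS = -32 J/K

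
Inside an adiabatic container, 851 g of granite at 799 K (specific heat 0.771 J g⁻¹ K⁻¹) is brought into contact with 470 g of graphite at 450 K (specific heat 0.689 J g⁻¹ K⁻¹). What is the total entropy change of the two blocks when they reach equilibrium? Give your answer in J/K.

ΔS_total = 33.2 J/K

Energy balance: T_f = (m₁c₁T₁ + m₂c₂T₂)/(m₁c₁ + m₂c₂) = 683.67 K.
ΔS₁ = m₁c₁ ln(T_f/T₁) = 656.121 × ln(683.67/799) = -102.28 J/K.
ΔS₂ = m₂c₂ ln(T_f/T₂) = 323.83 × ln(683.67/450) = 135.44 J/K.
ΔS_total = -102.28 + 135.44 = 33.2 J/K.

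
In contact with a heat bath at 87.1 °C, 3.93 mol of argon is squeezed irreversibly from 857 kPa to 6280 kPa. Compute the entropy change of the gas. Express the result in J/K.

ΔS_gas = -65.1 J/K

Entropy is a state function, so ΔS_gas depends only on the end states.
For an isothermal ideal gas ΔS_gas = nR ln(P₁/P₂) = 3.93 × 8.314 × ln(857/6280) = -65.1 J/K.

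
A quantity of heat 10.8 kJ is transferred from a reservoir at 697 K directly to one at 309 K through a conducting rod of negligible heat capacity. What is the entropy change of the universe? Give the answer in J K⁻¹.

ΔS_total = 19.5 J/K

ΔS_hot = −Q/T_H = −10800/697 = -15.49 J/K and ΔS_cold = +Q/T_C = 10800/309 = 34.95 J/K.
ΔS_total = -15.49 + 34.95 = 19.5 J/K, positive as the second law requires.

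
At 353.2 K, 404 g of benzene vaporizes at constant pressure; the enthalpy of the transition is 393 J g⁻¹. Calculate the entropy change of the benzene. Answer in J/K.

Heat absorbed by the substance: Q = mL = 404 × 393 = 158772 J.
At constant T, ΔS = Q_rev/T = 158772 / 353.2 = 450 J/K.

ΔS = 450 J/K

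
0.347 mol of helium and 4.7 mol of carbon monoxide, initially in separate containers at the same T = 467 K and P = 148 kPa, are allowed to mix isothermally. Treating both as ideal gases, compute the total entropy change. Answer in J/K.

Mole fractions: x_A = 0.347/5.05 = 0.0688, x_B = 0.931.
ΔS_mix = −R(n_A ln x_A + n_B ln x_B) = −8.314 × (0.347 ln 0.0688 + 4.7 ln 0.931) = 10.5 J/K.

ΔS_mix = 10.5 J/K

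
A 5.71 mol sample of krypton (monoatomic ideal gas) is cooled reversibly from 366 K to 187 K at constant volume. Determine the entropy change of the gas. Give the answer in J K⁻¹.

ΔS = -47.8 J/K

At constant volume, ΔS = nC_V ln(T₂/T₁) with C_V = 3R/2 = 12.47 J mol⁻¹ K⁻¹.
ΔS = 5.71 × 12.47 × ln(187/366) = -47.8 J/K.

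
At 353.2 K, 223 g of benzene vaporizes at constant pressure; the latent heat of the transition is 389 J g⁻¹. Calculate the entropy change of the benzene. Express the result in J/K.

Heat absorbed by the substance: Q = mL = 223 × 389 = 86747 J.
At constant T, ΔS = Q_rev/T = 86747 / 353.2 = 246 J/K.

ΔS = 246 J/K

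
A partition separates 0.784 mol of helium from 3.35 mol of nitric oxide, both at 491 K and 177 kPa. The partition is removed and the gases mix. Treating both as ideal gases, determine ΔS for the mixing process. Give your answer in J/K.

ΔS_mix = 16.7 J/K

Mole fractions: x_A = 0.784/4.13 = 0.19, x_B = 0.81.
ΔS_mix = −R(n_A ln x_A + n_B ln x_B) = −8.314 × (0.784 ln 0.19 + 3.35 ln 0.81) = 16.7 J/K.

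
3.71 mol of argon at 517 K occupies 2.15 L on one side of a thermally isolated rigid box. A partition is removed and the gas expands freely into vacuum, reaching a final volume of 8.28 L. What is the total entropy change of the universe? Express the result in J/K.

ΔS_universe = 41.6 J/K

No heat is exchanged and no work is done, so the ideal-gas temperature stays constant.
Entropy is a state function; using a reversible isothermal path, ΔS_gas = nR ln(V₂/V₁) = 3.71 × 8.314 × ln(8.28/2.15) = 41.6 J/K.
The insulated surroundings exchange no heat, so ΔS_surr = 0 and ΔS_universe = ΔS_gas.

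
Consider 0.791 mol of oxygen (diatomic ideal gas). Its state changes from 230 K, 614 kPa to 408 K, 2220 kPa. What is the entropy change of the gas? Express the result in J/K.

ΔS = 4.74 J/K

ΔS = nC_p ln(T₂/T₁) − nR ln(P₂/P₁), with C_p = 7R/2 = 29.1 J mol⁻¹ K⁻¹ for a diatomic ideal gas.
ΔS = 0.791 × [29.1 × ln(408/230) − 8.314 × ln(2220/614)] = 4.74 J/K.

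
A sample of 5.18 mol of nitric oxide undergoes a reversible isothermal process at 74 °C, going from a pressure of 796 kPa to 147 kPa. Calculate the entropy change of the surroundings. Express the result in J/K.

ΔS_surr = -72.7 J/K

For an isothermal ideal gas ΔS_gas = nR ln(P₁/P₂) = 5.18 × 8.314 × ln(796/147) = 72.7 J/K.
The process is reversible, so ΔS_surr = −ΔS_gas = -72.7 J/K and ΔS_universe = 0.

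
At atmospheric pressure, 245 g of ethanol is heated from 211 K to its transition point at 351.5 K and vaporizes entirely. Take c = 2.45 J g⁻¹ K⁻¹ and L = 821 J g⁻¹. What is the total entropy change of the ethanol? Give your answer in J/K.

Warming step: ΔS₁ = m c ln(T_tr/T_i) = 245 × 2.45 × ln(351.5/211) = 306.34 J/K.
Phase change: ΔS₂ = +mL/T_tr = 245 × 821 / 351.5 = 572.25 J/K.
ΔS_total = (306.34) + (572.25) = 879 J/K.

ΔS = 879 J/K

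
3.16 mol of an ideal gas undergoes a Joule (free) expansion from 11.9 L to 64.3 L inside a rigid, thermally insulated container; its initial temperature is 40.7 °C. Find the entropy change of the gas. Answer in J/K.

For an ideal gas in free expansion Q = 0 and W = 0, so T is unchanged.
Entropy is a state function; using a reversible isothermal path, ΔS_gas = nR ln(V₂/V₁) = 3.16 × 8.314 × ln(64.3/11.9) = 44.3 J/K.

ΔS_gas = 44.3 J/K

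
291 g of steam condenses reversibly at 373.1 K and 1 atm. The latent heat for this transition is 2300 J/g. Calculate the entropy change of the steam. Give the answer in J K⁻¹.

ΔS = -1790 J/K

Heat released by the substance: Q = −mL = −291 × 2300 = −669300 J.
At constant T, ΔS = Q_rev/T = −669300 / 373.1 = -1790 J/K.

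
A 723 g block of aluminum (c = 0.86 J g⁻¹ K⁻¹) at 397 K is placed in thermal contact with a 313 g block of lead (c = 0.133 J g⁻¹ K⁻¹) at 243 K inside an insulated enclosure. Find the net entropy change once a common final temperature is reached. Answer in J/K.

Energy balance: T_f = (m₁c₁T₁ + m₂c₂T₂)/(m₁c₁ + m₂c₂) = 387.34 K.
ΔS₁ = m₁c₁ ln(T_f/T₁) = 621.78 × ln(387.34/397) = -15.32 J/K.
ΔS₂ = m₂c₂ ln(T_f/T₂) = 41.629 × ln(387.34/243) = 19.41 J/K.
ΔS_total = -15.32 + 19.41 = 4.09 J/K.

ΔS_total = 4.09 J/K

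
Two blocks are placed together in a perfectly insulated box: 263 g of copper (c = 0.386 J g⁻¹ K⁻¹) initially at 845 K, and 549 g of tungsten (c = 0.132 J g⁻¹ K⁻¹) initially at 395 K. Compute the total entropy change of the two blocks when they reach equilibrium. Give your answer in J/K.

Energy balance: T_f = (m₁c₁T₁ + m₂c₂T₂)/(m₁c₁ + m₂c₂) = 657.57 K.
ΔS₁ = m₁c₁ ln(T_f/T₁) = 101.518 × ln(657.57/845) = -25.46 J/K.
ΔS₂ = m₂c₂ ln(T_f/T₂) = 72.468 × ln(657.57/395) = 36.93 J/K.
ΔS_total = -25.46 + 36.93 = 11.5 J/K.

ΔS_total = 11.5 J/K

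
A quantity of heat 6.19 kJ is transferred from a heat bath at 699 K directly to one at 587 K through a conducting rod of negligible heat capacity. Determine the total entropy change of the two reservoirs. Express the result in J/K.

ΔS_total = 1.69 J/K

ΔS_hot = −Q/T_H = −6190/699 = -8.856 J/K and ΔS_cold = +Q/T_C = 6190/587 = 10.55 J/K.
ΔS_total = -8.856 + 10.55 = 1.69 J/K, positive as the second law requires.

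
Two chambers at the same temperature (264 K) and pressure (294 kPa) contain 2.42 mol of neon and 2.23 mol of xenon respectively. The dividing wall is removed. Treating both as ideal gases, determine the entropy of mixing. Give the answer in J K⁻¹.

ΔS_mix = 26.8 J/K

Mole fractions: x_A = 2.42/4.65 = 0.52, x_B = 0.48.
ΔS_mix = −R(n_A ln x_A + n_B ln x_B) = −8.314 × (2.42 ln 0.52 + 2.23 ln 0.48) = 26.8 J/K.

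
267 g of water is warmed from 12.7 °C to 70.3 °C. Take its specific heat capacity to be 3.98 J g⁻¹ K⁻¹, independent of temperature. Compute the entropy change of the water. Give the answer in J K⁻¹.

ΔS = 195 J/K

In kelvin: T₁ = 285.85 K, T₂ = 343.45 K. ΔS = ∫dQ_rev/T = m c ln(T₂/T₁) = 267 × 3.98 × ln(343.45/285.85) = 195 J/K.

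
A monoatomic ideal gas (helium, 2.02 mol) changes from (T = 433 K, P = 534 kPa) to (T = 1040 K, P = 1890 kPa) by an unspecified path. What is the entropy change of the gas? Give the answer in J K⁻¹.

ΔS = 15.6 J/K

ΔS = nC_p ln(T₂/T₁) − nR ln(P₂/P₁), with C_p = 5R/2 = 20.79 J mol⁻¹ K⁻¹ for a monoatomic ideal gas.
ΔS = 2.02 × [20.79 × ln(1040/433) − 8.314 × ln(1890/534)] = 15.6 J/K.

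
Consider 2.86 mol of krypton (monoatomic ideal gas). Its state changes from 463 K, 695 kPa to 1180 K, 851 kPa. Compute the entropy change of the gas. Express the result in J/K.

ΔS = 50.8 J/K

ΔS = nC_p ln(T₂/T₁) − nR ln(P₂/P₁), with C_p = 5R/2 = 20.79 J mol⁻¹ K⁻¹ for a monoatomic ideal gas.
ΔS = 2.86 × [20.79 × ln(1180/463) − 8.314 × ln(851/695)] = 50.8 J/K.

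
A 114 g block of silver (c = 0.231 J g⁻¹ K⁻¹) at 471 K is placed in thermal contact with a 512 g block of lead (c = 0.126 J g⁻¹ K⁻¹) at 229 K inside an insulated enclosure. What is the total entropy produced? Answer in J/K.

ΔS_total = 5.29 J/K

Energy balance: T_f = (m₁c₁T₁ + m₂c₂T₂)/(m₁c₁ + m₂c₂) = 299.15 K.
ΔS₁ = m₁c₁ ln(T_f/T₁) = 26.334 × ln(299.15/471) = -11.95 J/K.
ΔS₂ = m₂c₂ ln(T_f/T₂) = 64.512 × ln(299.15/229) = 17.24 J/K.
ΔS_total = -11.95 + 17.24 = 5.29 J/K.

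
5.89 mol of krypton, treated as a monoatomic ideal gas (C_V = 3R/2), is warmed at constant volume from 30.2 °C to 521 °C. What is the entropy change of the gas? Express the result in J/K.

ΔS = 70.7 J/K

In kelvin: T₁ = 303.35 K, T₂ = 794.15 K. At constant volume, ΔS = nC_V ln(T₂/T₁) with C_V = 3R/2 = 12.47 J mol⁻¹ K⁻¹.
ΔS = 5.89 × 12.47 × ln(794.15/303.35) = 70.7 J/K.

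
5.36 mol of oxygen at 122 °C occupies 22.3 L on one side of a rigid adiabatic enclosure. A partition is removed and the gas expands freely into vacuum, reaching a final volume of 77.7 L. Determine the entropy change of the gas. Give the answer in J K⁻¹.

No heat is exchanged and no work is done, so the ideal-gas temperature stays constant.
Entropy is a state function; using a reversible isothermal path, ΔS_gas = nR ln(V₂/V₁) = 5.36 × 8.314 × ln(77.7/22.3) = 55.6 J/K.

ΔS_gas = 55.6 J/K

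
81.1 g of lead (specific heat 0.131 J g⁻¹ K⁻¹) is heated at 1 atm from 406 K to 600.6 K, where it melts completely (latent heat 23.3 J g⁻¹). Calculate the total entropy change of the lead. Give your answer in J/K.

Warming step: ΔS₁ = m c ln(T_tr/T_i) = 81.1 × 0.131 × ln(600.6/406) = 4.16 J/K.
Phase change: ΔS₂ = +mL/T_tr = 81.1 × 23.3 / 600.6 = 3.146 J/K.
ΔS_total = (4.16) + (3.146) = 7.31 J/K.

ΔS = 7.31 J/K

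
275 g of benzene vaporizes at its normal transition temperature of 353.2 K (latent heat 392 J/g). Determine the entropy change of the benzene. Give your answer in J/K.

ΔS = 305 J/K

Heat absorbed by the substance: Q = mL = 275 × 392 = 107800 J.
At constant T, ΔS = Q_rev/T = 107800 / 353.2 = 305 J/K.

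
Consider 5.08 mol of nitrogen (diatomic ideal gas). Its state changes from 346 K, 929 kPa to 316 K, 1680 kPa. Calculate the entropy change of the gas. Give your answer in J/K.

ΔS = nC_p ln(T₂/T₁) − nR ln(P₂/P₁), with C_p = 7R/2 = 29.1 J mol⁻¹ K⁻¹ for a diatomic ideal gas.
ΔS = 5.08 × [29.1 × ln(316/346) − 8.314 × ln(1680/929)] = -38.4 J/K.

ΔS = -38.4 J/K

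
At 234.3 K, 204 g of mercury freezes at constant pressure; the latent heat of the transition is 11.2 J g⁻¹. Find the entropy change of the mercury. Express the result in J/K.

ΔS = -9.75 J/K

Heat released by the substance: Q = −mL = −204 × 11.2 = −2284.8 J.
At constant T, ΔS = Q_rev/T = −2284.8 / 234.3 = -9.75 J/K.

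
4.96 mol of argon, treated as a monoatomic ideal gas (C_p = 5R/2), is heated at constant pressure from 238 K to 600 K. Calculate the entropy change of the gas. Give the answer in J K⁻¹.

ΔS = 95.3 J/K

At constant pressure, ΔS = nC_p ln(T₂/T₁) with C_p = 5R/2 = 20.79 J mol⁻¹ K⁻¹.
ΔS = 4.96 × 20.79 × ln(600/238) = 95.3 J/K.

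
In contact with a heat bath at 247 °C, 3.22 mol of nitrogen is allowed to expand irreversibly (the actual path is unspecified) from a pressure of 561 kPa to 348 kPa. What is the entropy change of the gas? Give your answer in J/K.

Entropy is a state function, so ΔS_gas depends only on the end states.
For an isothermal ideal gas ΔS_gas = nR ln(P₁/P₂) = 3.22 × 8.314 × ln(561/348) = 12.8 J/K.

ΔS_gas = 12.8 J/K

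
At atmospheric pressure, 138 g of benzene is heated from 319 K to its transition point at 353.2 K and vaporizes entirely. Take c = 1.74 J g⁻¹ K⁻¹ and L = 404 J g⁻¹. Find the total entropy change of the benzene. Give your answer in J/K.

Warming step: ΔS₁ = m c ln(T_tr/T_i) = 138 × 1.74 × ln(353.2/319) = 24.45 J/K.
Phase change: ΔS₂ = +mL/T_tr = 138 × 404 / 353.2 = 157.8 J/K.
ΔS_total = (24.45) + (157.8) = 182 J/K.

ΔS = 182 J/K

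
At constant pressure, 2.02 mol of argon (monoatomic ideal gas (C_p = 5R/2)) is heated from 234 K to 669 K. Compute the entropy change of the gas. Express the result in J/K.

ΔS = 44.1 J/K

At constant pressure, ΔS = nC_p ln(T₂/T₁) with C_p = 5R/2 = 20.79 J mol⁻¹ K⁻¹.
ΔS = 2.02 × 20.79 × ln(669/234) = 44.1 J/K.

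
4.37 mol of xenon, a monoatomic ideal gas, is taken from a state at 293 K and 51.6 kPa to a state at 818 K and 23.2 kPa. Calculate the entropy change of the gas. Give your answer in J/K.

ΔS = nC_p ln(T₂/T₁) − nR ln(P₂/P₁), with C_p = 5R/2 = 20.79 J mol⁻¹ K⁻¹ for a monoatomic ideal gas.
ΔS = 4.37 × [20.79 × ln(818/293) − 8.314 × ln(23.2/51.6)] = 122 J/K.

ΔS = 122 J/K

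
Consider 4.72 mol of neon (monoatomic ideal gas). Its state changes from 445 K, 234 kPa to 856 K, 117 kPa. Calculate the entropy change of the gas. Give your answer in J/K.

ΔS = 91.4 J/K

ΔS = nC_p ln(T₂/T₁) − nR ln(P₂/P₁), with C_p = 5R/2 = 20.79 J mol⁻¹ K⁻¹ for a monoatomic ideal gas.
ΔS = 4.72 × [20.79 × ln(856/445) − 8.314 × ln(117/234)] = 91.4 J/K.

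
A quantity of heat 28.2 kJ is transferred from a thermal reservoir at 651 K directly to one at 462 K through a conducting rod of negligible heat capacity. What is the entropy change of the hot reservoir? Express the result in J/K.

ΔS_hot = -43.3 J/K

The hot reservoir loses heat Q, so ΔS_hot = −Q/T_H = −28200/651 = -43.3 J/K.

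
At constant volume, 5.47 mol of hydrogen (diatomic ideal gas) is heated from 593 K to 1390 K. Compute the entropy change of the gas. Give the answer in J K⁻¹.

ΔS = 96.9 J/K

At constant volume, ΔS = nC_V ln(T₂/T₁) with C_V = 5R/2 = 20.79 J mol⁻¹ K⁻¹.
ΔS = 5.47 × 20.79 × ln(1390/593) = 96.9 J/K.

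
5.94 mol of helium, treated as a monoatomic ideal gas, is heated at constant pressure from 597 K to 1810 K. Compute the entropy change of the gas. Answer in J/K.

At constant pressure, ΔS = nC_p ln(T₂/T₁) with C_p = 5R/2 = 20.79 J mol⁻¹ K⁻¹.
ΔS = 5.94 × 20.79 × ln(1810/597) = 137 J/K.

ΔS = 137 J/K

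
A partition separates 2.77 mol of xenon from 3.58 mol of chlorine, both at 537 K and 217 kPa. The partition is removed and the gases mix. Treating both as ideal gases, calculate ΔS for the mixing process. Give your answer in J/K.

Mole fractions: x_A = 2.77/6.35 = 0.436, x_B = 0.564.
ΔS_mix = −R(n_A ln x_A + n_B ln x_B) = −8.314 × (2.77 ln 0.436 + 3.58 ln 0.564) = 36.2 J/K.

ΔS_mix = 36.2 J/K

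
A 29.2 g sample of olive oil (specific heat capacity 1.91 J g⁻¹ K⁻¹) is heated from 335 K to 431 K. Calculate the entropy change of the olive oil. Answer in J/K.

ΔS = ∫dQ_rev/T = m c ln(T₂/T₁) = 29.2 × 1.91 × ln(431/335) = 14.1 J/K.

ΔS = 14.1 J/K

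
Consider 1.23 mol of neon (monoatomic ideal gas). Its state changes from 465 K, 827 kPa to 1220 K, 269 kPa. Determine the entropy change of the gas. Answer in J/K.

ΔS = nC_p ln(T₂/T₁) − nR ln(P₂/P₁), with C_p = 5R/2 = 20.79 J mol⁻¹ K⁻¹ for a monoatomic ideal gas.
ΔS = 1.23 × [20.79 × ln(1220/465) − 8.314 × ln(269/827)] = 36.1 J/K.

ΔS = 36.1 J/K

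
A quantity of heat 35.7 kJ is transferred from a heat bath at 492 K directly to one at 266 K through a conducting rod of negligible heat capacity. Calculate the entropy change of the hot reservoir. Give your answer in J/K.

ΔS_hot = -72.6 J/K

The hot reservoir loses heat Q, so ΔS_hot = −Q/T_H = −35700/492 = -72.6 J/K.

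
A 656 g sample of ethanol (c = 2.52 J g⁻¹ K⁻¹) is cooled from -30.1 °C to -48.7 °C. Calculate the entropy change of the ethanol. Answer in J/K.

In kelvin: T₁ = 243.05 K, T₂ = 224.45 K. ΔS = ∫dQ_rev/T = m c ln(T₂/T₁) = 656 × 2.52 × ln(224.45/243.05) = -132 J/K.

ΔS = -132 J/K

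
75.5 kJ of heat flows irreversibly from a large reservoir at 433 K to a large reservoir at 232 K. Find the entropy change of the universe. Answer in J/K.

ΔS_hot = −Q/T_H = −75500/433 = -174.4 J/K and ΔS_cold = +Q/T_C = 75500/232 = 325.4 J/K.
ΔS_total = -174.4 + 325.4 = 151 J/K, positive as the second law requires.

ΔS_total = 151 J/K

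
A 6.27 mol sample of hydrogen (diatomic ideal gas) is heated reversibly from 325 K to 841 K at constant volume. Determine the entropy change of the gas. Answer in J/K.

ΔS = 124 J/K

At constant volume, ΔS = nC_V ln(T₂/T₁) with C_V = 5R/2 = 20.79 J mol⁻¹ K⁻¹.
ΔS = 6.27 × 20.79 × ln(841/325) = 124 J/K.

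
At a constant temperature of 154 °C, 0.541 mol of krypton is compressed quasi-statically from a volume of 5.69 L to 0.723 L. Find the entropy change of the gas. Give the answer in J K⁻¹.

For an isothermal ideal gas ΔS_gas = nR ln(V₂/V₁) = 0.541 × 8.314 × ln(0.723/5.69) = -9.28 J/K.

ΔS_gas = -9.28 J/K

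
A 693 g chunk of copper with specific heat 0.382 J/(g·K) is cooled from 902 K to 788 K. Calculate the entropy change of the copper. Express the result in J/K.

ΔS = ∫dQ_rev/T = m c ln(T₂/T₁) = 693 × 0.382 × ln(788/902) = -35.8 J/K.

ΔS = -35.8 J/K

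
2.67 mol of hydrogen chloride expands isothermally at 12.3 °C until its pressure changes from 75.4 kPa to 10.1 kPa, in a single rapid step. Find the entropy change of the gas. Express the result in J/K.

ΔS_gas = 44.6 J/K

Entropy is a state function, so ΔS_gas depends only on the end states.
For an isothermal ideal gas ΔS_gas = nR ln(P₁/P₂) = 2.67 × 8.314 × ln(75.4/10.1) = 44.6 J/K.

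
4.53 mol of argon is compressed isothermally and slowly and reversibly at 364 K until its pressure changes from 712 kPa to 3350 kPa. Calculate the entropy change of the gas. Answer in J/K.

For an isothermal ideal gas ΔS_gas = nR ln(P₁/P₂) = 4.53 × 8.314 × ln(712/3350) = -58.3 J/K.

ΔS_gas = -58.3 J/K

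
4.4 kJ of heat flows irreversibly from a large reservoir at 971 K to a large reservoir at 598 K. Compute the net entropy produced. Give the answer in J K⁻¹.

ΔS_total = 2.83 J/K

ΔS_hot = −Q/T_H = −4400/971 = -4.531 J/K and ΔS_cold = +Q/T_C = 4400/598 = 7.358 J/K.
ΔS_total = -4.531 + 7.358 = 2.83 J/K, positive as the second law requires.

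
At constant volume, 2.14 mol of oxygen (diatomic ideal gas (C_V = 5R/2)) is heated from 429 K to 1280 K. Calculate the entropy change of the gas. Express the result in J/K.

At constant volume, ΔS = nC_V ln(T₂/T₁) with C_V = 5R/2 = 20.79 J mol⁻¹ K⁻¹.
ΔS = 2.14 × 20.79 × ln(1280/429) = 48.6 J/K.

ΔS = 48.6 J/K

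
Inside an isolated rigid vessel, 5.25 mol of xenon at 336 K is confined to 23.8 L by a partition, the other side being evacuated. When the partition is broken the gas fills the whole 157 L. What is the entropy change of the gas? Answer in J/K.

ΔS_gas = 82.3 J/K

For an ideal gas in free expansion Q = 0 and W = 0, so T is unchanged.
Entropy is a state function; using a reversible isothermal path, ΔS_gas = nR ln(V₂/V₁) = 5.25 × 8.314 × ln(157/23.8) = 82.3 J/K.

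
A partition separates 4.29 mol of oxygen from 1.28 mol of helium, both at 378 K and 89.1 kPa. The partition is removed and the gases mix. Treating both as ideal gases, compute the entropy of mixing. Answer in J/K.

Mole fractions: x_A = 4.29/5.57 = 0.77, x_B = 0.23.
ΔS_mix = −R(n_A ln x_A + n_B ln x_B) = −8.314 × (4.29 ln 0.77 + 1.28 ln 0.23) = 25 J/K.

ΔS_mix = 25 J/K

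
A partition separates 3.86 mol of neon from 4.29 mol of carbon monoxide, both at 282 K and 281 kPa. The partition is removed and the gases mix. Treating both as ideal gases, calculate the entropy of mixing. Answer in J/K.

ΔS_mix = 46.9 J/K

Mole fractions: x_A = 3.86/8.15 = 0.474, x_B = 0.526.
ΔS_mix = −R(n_A ln x_A + n_B ln x_B) = −8.314 × (3.86 ln 0.474 + 4.29 ln 0.526) = 46.9 J/K.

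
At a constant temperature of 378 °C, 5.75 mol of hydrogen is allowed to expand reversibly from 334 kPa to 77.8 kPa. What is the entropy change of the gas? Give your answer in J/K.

For an isothermal ideal gas ΔS_gas = nR ln(P₁/P₂) = 5.75 × 8.314 × ln(334/77.8) = 69.7 J/K.

ΔS_gas = 69.7 J/K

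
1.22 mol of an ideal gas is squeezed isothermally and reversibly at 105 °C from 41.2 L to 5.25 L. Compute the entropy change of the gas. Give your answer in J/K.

For an isothermal ideal gas ΔS_gas = nR ln(V₂/V₁) = 1.22 × 8.314 × ln(5.25/41.2) = -20.9 J/K.

ΔS_gas = -20.9 J/K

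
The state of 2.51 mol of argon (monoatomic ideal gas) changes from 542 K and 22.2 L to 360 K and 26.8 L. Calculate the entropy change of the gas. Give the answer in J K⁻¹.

Entropy is a state function: ΔS = nC_V ln(T₂/T₁) + nR ln(V₂/V₁), with C_V = 3R/2 = 12.47 J mol⁻¹ K⁻¹ for a monoatomic ideal gas.
ΔS = 2.51 × [12.47 × ln(360/542) + 8.314 × ln(26.8/22.2)] = -8.88 J/K.

ΔS = -8.88 J/K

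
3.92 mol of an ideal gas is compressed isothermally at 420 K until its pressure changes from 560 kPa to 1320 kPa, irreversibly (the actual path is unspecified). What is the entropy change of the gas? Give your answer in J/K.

ΔS_gas = -27.9 J/K

Entropy is a state function, so ΔS_gas depends only on the end states.
For an isothermal ideal gas ΔS_gas = nR ln(P₁/P₂) = 3.92 × 8.314 × ln(560/1320) = -27.9 J/K.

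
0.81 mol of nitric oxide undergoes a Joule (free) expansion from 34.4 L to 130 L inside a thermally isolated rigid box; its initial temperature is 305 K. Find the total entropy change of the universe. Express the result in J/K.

No heat is exchanged and no work is done, so the ideal-gas temperature stays constant.
Entropy is a state function; using a reversible isothermal path, ΔS_gas = nR ln(V₂/V₁) = 0.81 × 8.314 × ln(130/34.4) = 8.95 J/K.
The insulated surroundings exchange no heat, so ΔS_surr = 0 and ΔS_universe = ΔS_gas.

ΔS_universe = 8.95 J/K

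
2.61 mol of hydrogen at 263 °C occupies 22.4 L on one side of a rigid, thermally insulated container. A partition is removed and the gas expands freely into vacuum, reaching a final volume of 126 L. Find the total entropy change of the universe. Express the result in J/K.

For an ideal gas in free expansion Q = 0 and W = 0, so T is unchanged.
Entropy is a state function; using a reversible isothermal path, ΔS_gas = nR ln(V₂/V₁) = 2.61 × 8.314 × ln(126/22.4) = 37.5 J/K.
The insulated surroundings exchange no heat, so ΔS_surr = 0 and ΔS_universe = ΔS_gas.

ΔS_universe = 37.5 J/K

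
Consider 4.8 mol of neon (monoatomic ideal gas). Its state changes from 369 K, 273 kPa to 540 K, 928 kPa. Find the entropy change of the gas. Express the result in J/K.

ΔS = nC_p ln(T₂/T₁) − nR ln(P₂/P₁), with C_p = 5R/2 = 20.79 J mol⁻¹ K⁻¹ for a monoatomic ideal gas.
ΔS = 4.8 × [20.79 × ln(540/369) − 8.314 × ln(928/273)] = -10.8 J/K.

ΔS = -10.8 J/K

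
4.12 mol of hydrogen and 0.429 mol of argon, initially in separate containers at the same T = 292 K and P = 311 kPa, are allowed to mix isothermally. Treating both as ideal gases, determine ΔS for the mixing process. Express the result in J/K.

ΔS_mix = 11.8 J/K

Mole fractions: x_A = 4.12/4.55 = 0.906, x_B = 0.0943.
ΔS_mix = −R(n_A ln x_A + n_B ln x_B) = −8.314 × (4.12 ln 0.906 + 0.429 ln 0.0943) = 11.8 J/K.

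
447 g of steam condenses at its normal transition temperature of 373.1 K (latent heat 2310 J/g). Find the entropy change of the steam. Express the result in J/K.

ΔS = -2770 J/K

Heat released by the substance: Q = −mL = −447 × 2310 = −1032570 J.
At constant T, ΔS = Q_rev/T = −1032570 / 373.1 = -2770 J/K.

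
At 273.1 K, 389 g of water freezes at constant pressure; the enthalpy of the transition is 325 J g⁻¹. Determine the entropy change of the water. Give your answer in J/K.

Heat released by the substance: Q = −mL = −389 × 325 = −126425 J.
At constant T, ΔS = Q_rev/T = −126425 / 273.1 = -463 J/K.

ΔS = -463 J/K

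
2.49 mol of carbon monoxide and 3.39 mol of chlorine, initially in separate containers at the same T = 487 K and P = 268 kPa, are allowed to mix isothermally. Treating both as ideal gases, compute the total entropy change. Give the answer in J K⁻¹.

Mole fractions: x_A = 2.49/5.88 = 0.423, x_B = 0.577.
ΔS_mix = −R(n_A ln x_A + n_B ln x_B) = −8.314 × (2.49 ln 0.423 + 3.39 ln 0.577) = 33.3 J/K.

ΔS_mix = 33.3 J/K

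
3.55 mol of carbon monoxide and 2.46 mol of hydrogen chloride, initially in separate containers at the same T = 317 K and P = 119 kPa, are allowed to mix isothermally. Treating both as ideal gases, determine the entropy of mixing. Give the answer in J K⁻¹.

ΔS_mix = 33.8 J/K

Mole fractions: x_A = 3.55/6.01 = 0.591, x_B = 0.409.
ΔS_mix = −R(n_A ln x_A + n_B ln x_B) = −8.314 × (3.55 ln 0.591 + 2.46 ln 0.409) = 33.8 J/K.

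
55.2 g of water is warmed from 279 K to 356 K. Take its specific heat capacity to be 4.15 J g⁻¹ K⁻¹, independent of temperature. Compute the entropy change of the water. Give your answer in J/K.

ΔS = ∫dQ_rev/T = m c ln(T₂/T₁) = 55.2 × 4.15 × ln(356/279) = 55.8 J/K.

ΔS = 55.8 J/K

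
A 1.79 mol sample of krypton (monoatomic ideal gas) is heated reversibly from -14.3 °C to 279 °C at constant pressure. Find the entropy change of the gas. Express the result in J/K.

In kelvin: T₁ = 258.85 K, T₂ = 552.15 K. At constant pressure, ΔS = nC_p ln(T₂/T₁) with C_p = 5R/2 = 20.79 J mol⁻¹ K⁻¹.
ΔS = 1.79 × 20.79 × ln(552.15/258.85) = 28.2 J/K.

ΔS = 28.2 J/K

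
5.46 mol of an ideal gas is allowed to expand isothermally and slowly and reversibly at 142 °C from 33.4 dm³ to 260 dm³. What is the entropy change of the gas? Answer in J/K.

For an isothermal ideal gas ΔS_gas = nR ln(V₂/V₁) = 5.46 × 8.314 × ln(260/33.4) = 93.2 J/K.

ΔS_gas = 93.2 J/K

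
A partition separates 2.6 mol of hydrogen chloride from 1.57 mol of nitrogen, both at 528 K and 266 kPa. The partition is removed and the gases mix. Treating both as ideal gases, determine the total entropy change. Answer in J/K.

ΔS_mix = 23 J/K

Mole fractions: x_A = 2.6/4.17 = 0.624, x_B = 0.376.
ΔS_mix = −R(n_A ln x_A + n_B ln x_B) = −8.314 × (2.6 ln 0.624 + 1.57 ln 0.376) = 23 J/K.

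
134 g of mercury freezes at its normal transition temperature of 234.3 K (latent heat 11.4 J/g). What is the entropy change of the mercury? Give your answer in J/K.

Heat released by the substance: Q = −mL = −134 × 11.4 = −1527.6 J.
At constant T, ΔS = Q_rev/T = −1527.6 / 234.3 = -6.52 J/K.

ΔS = -6.52 J/K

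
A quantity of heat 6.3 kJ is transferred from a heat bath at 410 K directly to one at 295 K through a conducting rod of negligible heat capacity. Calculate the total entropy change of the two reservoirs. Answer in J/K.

ΔS_total = 5.99 J/K

ΔS_hot = −Q/T_H = −6300/410 = -15.37 J/K and ΔS_cold = +Q/T_C = 6300/295 = 21.36 J/K.
ΔS_total = -15.37 + 21.36 = 5.99 J/K, positive as the second law requires.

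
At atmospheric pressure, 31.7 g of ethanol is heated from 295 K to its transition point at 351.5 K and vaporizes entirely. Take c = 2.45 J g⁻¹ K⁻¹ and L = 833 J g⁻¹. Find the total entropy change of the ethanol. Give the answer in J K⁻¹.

Warming step: ΔS₁ = m c ln(T_tr/T_i) = 31.7 × 2.45 × ln(351.5/295) = 13.61 J/K.
Phase change: ΔS₂ = +mL/T_tr = 31.7 × 833 / 351.5 = 75.12 J/K.
ΔS_total = (13.61) + (75.12) = 88.7 J/K.

ΔS = 88.7 J/K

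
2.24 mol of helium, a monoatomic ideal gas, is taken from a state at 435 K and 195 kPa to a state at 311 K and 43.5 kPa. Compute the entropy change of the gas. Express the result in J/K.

ΔS = 12.3 J/K

ΔS = nC_p ln(T₂/T₁) − nR ln(P₂/P₁), with C_p = 5R/2 = 20.79 J mol⁻¹ K⁻¹ for a monoatomic ideal gas.
ΔS = 2.24 × [20.79 × ln(311/435) − 8.314 × ln(43.5/195)] = 12.3 J/K.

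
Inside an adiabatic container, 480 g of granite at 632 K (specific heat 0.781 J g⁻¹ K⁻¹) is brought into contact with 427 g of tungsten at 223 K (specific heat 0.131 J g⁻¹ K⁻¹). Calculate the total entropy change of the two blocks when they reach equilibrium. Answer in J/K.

Energy balance: T_f = (m₁c₁T₁ + m₂c₂T₂)/(m₁c₁ + m₂c₂) = 578.9 K.
ΔS₁ = m₁c₁ ln(T_f/T₁) = 374.88 × ln(578.9/632) = -32.9 J/K.
ΔS₂ = m₂c₂ ln(T_f/T₂) = 55.937 × ln(578.9/223) = 53.36 J/K.
ΔS_total = -32.9 + 53.36 = 20.5 J/K.

ΔS_total = 20.5 J/K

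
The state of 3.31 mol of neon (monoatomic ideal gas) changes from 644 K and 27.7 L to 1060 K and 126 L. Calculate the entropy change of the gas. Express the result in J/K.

Entropy is a state function: ΔS = nC_V ln(T₂/T₁) + nR ln(V₂/V₁), with C_V = 3R/2 = 12.47 J mol⁻¹ K⁻¹ for a monoatomic ideal gas.
ΔS = 3.31 × [12.47 × ln(1060/644) + 8.314 × ln(126/27.7)] = 62.3 J/K.

ΔS = 62.3 J/K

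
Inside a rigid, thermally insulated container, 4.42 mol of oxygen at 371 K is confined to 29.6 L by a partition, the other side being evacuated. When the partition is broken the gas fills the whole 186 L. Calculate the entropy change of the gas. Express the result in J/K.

ΔS_gas = 67.5 J/K

For an ideal gas in free expansion Q = 0 and W = 0, so T is unchanged.
Entropy is a state function; using a reversible isothermal path, ΔS_gas = nR ln(V₂/V₁) = 4.42 × 8.314 × ln(186/29.6) = 67.5 J/K.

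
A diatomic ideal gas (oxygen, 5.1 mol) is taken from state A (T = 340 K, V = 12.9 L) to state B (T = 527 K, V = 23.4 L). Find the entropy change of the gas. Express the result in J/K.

Entropy is a state function: ΔS = nC_V ln(T₂/T₁) + nR ln(V₂/V₁), with C_V = 5R/2 = 20.79 J mol⁻¹ K⁻¹ for a diatomic ideal gas.
ΔS = 5.1 × [20.79 × ln(527/340) + 8.314 × ln(23.4/12.9)] = 71.7 J/K.

ΔS = 71.7 J/K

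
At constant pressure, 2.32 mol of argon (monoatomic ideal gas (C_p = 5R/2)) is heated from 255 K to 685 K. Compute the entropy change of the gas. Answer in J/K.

At constant pressure, ΔS = nC_p ln(T₂/T₁) with C_p = 5R/2 = 20.79 J mol⁻¹ K⁻¹.
ΔS = 2.32 × 20.79 × ln(685/255) = 47.7 J/K.

ΔS = 47.7 J/K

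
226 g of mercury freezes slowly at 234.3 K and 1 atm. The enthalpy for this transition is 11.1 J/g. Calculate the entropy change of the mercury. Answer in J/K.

Heat released by the substance: Q = −mL = −226 × 11.1 = −2508.6 J.
At constant T, ΔS = Q_rev/T = −2508.6 / 234.3 = -10.7 J/K.

ΔS = -10.7 J/K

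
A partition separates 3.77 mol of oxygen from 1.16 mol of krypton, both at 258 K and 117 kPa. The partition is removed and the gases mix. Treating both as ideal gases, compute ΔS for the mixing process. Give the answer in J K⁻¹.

Mole fractions: x_A = 3.77/4.93 = 0.765, x_B = 0.235.
ΔS_mix = −R(n_A ln x_A + n_B ln x_B) = −8.314 × (3.77 ln 0.765 + 1.16 ln 0.235) = 22.4 J/K.

ΔS_mix = 22.4 J/K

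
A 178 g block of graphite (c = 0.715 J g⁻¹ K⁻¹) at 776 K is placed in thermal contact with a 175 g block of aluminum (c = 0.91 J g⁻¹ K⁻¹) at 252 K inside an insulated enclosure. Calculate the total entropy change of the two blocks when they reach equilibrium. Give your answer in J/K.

Energy balance: T_f = (m₁c₁T₁ + m₂c₂T₂)/(m₁c₁ + m₂c₂) = 484.76 K.
ΔS₁ = m₁c₁ ln(T_f/T₁) = 127.27 × ln(484.76/776) = -59.88 J/K.
ΔS₂ = m₂c₂ ln(T_f/T₂) = 159.25 × ln(484.76/252) = 104.2 J/K.
ΔS_total = -59.88 + 104.2 = 44.3 J/K.

ΔS_total = 44.3 J/K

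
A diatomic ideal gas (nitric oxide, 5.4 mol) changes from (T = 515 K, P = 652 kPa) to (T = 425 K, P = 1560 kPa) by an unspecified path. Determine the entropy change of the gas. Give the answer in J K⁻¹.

ΔS = nC_p ln(T₂/T₁) − nR ln(P₂/P₁), with C_p = 7R/2 = 29.1 J mol⁻¹ K⁻¹ for a diatomic ideal gas.
ΔS = 5.4 × [29.1 × ln(425/515) − 8.314 × ln(1560/652)] = -69.3 J/K.

ΔS = -69.3 J/K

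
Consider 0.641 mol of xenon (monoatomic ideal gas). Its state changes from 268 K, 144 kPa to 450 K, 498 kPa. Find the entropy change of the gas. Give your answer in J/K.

ΔS = 0.292 J/K

ΔS = nC_p ln(T₂/T₁) − nR ln(P₂/P₁), with C_p = 5R/2 = 20.79 J mol⁻¹ K⁻¹ for a monoatomic ideal gas.
ΔS = 0.641 × [20.79 × ln(450/268) − 8.314 × ln(498/144)] = 0.292 J/K.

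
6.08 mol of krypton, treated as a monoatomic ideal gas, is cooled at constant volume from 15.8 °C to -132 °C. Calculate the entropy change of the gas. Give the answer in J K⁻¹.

In kelvin: T₁ = 288.95 K, T₂ = 141.15 K. At constant volume, ΔS = nC_V ln(T₂/T₁) with C_V = 3R/2 = 12.47 J mol⁻¹ K⁻¹.
ΔS = 6.08 × 12.47 × ln(141.15/288.95) = -54.3 J/K.

ΔS = -54.3 J/K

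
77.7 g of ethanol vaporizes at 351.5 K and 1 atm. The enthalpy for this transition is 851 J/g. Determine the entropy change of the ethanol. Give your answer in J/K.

ΔS = 188 J/K

Heat absorbed by the substance: Q = mL = 77.7 × 851 = 66122.7 J.
At constant T, ΔS = Q_rev/T = 66122.7 / 351.5 = 188 J/K.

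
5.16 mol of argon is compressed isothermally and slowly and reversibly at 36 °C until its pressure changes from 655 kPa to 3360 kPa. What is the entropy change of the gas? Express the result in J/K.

ΔS_gas = -70.1 J/K

For an isothermal ideal gas ΔS_gas = nR ln(P₁/P₂) = 5.16 × 8.314 × ln(655/3360) = -70.1 J/K.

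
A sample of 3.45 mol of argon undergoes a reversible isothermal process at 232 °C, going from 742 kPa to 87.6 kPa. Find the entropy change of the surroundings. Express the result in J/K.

For an isothermal ideal gas ΔS_gas = nR ln(P₁/P₂) = 3.45 × 8.314 × ln(742/87.6) = 61.3 J/K.
The process is reversible, so ΔS_surr = −ΔS_gas = -61.3 J/K and ΔS_universe = 0.

ΔS_surr = -61.3 J/K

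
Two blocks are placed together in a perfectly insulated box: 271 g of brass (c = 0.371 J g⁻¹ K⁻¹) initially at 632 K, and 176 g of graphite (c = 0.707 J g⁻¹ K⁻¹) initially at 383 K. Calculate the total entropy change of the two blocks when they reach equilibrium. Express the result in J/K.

ΔS_total = 7.03 J/K

Energy balance: T_f = (m₁c₁T₁ + m₂c₂T₂)/(m₁c₁ + m₂c₂) = 494.28 K.
ΔS₁ = m₁c₁ ln(T_f/T₁) = 100.541 × ln(494.28/632) = -24.71 J/K.
ΔS₂ = m₂c₂ ln(T_f/T₂) = 124.432 × ln(494.28/383) = 31.74 J/K.
ΔS_total = -24.71 + 31.74 = 7.03 J/K.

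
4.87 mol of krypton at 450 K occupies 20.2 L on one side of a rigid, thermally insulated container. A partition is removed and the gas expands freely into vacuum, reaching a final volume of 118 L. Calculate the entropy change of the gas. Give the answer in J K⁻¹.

ΔS_gas = 71.5 J/K

For an ideal gas in free expansion Q = 0 and W = 0, so T is unchanged.
Entropy is a state function; using a reversible isothermal path, ΔS_gas = nR ln(V₂/V₁) = 4.87 × 8.314 × ln(118/20.2) = 71.5 J/K.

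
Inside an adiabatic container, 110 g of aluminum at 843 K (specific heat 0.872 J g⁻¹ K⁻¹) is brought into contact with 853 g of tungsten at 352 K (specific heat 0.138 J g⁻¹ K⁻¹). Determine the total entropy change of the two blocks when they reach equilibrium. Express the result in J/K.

ΔS_total = 20.1 J/K

Energy balance: T_f = (m₁c₁T₁ + m₂c₂T₂)/(m₁c₁ + m₂c₂) = 572.46 K.
ΔS₁ = m₁c₁ ln(T_f/T₁) = 95.92 × ln(572.46/843) = -37.12 J/K.
ΔS₂ = m₂c₂ ln(T_f/T₂) = 117.714 × ln(572.46/352) = 57.24 J/K.
ΔS_total = -37.12 + 57.24 = 20.1 J/K.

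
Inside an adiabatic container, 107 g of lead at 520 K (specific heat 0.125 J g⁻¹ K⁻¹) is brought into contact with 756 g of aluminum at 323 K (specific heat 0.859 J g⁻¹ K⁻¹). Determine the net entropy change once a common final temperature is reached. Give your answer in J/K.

ΔS_total = 1.74 J/K

Energy balance: T_f = (m₁c₁T₁ + m₂c₂T₂)/(m₁c₁ + m₂c₂) = 326.98 K.
ΔS₁ = m₁c₁ ln(T_f/T₁) = 13.375 × ln(326.98/520) = -6.205 J/K.
ΔS₂ = m₂c₂ ln(T_f/T₂) = 649.404 × ln(326.98/323) = 7.944 J/K.
ΔS_total = -6.205 + 7.944 = 1.74 J/K.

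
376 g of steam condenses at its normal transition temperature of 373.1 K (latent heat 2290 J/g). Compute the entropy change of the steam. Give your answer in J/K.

ΔS = -2310 J/K

Heat released by the substance: Q = −mL = −376 × 2290 = −861040 J.
At constant T, ΔS = Q_rev/T = −861040 / 373.1 = -2310 J/K.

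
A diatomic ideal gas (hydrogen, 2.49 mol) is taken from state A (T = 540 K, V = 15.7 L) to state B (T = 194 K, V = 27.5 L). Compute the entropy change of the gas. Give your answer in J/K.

ΔS = -41.4 J/K

Entropy is a state function: ΔS = nC_V ln(T₂/T₁) + nR ln(V₂/V₁), with C_V = 5R/2 = 20.79 J mol⁻¹ K⁻¹ for a diatomic ideal gas.
ΔS = 2.49 × [20.79 × ln(194/540) + 8.314 × ln(27.5/15.7)] = -41.4 J/K.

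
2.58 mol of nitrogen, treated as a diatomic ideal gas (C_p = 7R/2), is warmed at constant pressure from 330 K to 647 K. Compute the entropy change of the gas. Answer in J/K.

ΔS = 50.5 J/K

At constant pressure, ΔS = nC_p ln(T₂/T₁) with C_p = 7R/2 = 29.1 J mol⁻¹ K⁻¹.
ΔS = 2.58 × 29.1 × ln(647/330) = 50.5 J/K.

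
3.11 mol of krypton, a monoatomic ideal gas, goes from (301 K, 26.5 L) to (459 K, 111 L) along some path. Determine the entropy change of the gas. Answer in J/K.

Entropy is a state function: ΔS = nC_V ln(T₂/T₁) + nR ln(V₂/V₁), with C_V = 3R/2 = 12.47 J mol⁻¹ K⁻¹ for a monoatomic ideal gas.
ΔS = 3.11 × [12.47 × ln(459/301) + 8.314 × ln(111/26.5)] = 53.4 J/K.

ΔS = 53.4 J/K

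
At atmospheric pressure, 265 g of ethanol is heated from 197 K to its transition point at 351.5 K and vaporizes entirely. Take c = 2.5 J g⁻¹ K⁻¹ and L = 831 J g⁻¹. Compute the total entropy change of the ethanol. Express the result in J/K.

ΔS = 1010 J/K

Warming step: ΔS₁ = m c ln(T_tr/T_i) = 265 × 2.5 × ln(351.5/197) = 383.6 J/K.
Phase change: ΔS₂ = +mL/T_tr = 265 × 831 / 351.5 = 626.5 J/K.
ΔS_total = (383.6) + (626.5) = 1010 J/K.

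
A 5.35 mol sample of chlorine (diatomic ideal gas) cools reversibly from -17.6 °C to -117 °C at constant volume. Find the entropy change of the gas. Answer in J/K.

ΔS = -54.8 J/K

In kelvin: T₁ = 255.55 K, T₂ = 156.15 K. At constant volume, ΔS = nC_V ln(T₂/T₁) with C_V = 5R/2 = 20.79 J mol⁻¹ K⁻¹.
ΔS = 5.35 × 20.79 × ln(156.15/255.55) = -54.8 J/K.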